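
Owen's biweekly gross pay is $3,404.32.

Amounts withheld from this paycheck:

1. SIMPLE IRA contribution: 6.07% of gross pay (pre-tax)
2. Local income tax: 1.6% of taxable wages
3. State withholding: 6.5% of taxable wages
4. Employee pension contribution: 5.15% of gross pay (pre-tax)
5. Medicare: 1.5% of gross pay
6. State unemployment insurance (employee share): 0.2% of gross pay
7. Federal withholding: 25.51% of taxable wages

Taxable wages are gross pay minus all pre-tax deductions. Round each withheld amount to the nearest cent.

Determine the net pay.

SIMPLE IRA contribution: $3,404.32 × 0.0607 = $206.64
Employee pension contribution: $3,404.32 × 0.0515 = $175.32
Pre-tax total = $206.64 + $175.32 = $381.96
Taxable wages = $3,404.32 − $381.96 = $3,022.36
State withholding: $3,022.36 × 0.065 = $196.45
Local income tax: $3,022.36 × 0.016 = $48.36
Federal withholding: $3,022.36 × 0.2551 = $771.00
Medicare: $3,404.32 × 0.015 = $51.06
State unemployment insurance (employee share): $3,404.32 × 0.002 = $6.81
Total deductions = $206.64 + $175.32 + $196.45 + $48.36 + $771.00 + $51.06 + $6.81 = $1,455.64
Net pay = $3,404.32 − $1,455.64 = $1,948.68

$1,948.68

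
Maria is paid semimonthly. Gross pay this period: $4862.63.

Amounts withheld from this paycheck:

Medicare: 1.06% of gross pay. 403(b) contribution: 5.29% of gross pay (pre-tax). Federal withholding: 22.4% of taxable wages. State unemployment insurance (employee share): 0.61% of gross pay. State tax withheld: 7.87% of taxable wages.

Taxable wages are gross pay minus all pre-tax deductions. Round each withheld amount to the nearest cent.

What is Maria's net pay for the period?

403(b) contribution: $4862.63 × 0.0529 = $257.23
Taxable wages = $4862.63 − $257.23 = $4605.40
State tax withheld: $4605.40 × 0.0787 = $362.44
Federal withholding: $4605.40 × 0.224 = $1031.61
Medicare: $4862.63 × 0.0106 = $51.54
State unemployment insurance (employee share): $4862.63 × 0.0061 = $29.66
Total deductions = $257.23 + $362.44 + $1031.61 + $51.54 + $29.66 = $1732.48
Net pay = $4862.63 − $1732.48 = $3130.15

$3130.15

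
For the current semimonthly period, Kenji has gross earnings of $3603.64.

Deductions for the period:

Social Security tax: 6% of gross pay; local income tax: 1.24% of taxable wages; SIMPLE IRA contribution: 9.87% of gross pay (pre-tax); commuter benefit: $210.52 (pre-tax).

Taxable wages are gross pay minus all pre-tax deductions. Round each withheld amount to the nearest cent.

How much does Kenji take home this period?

SIMPLE IRA contribution: $3603.64 × 0.0987 = $355.68
Commuter benefit: $210.52
Pre-tax total = $355.68 + $210.52 = $566.20
Taxable wages = $3603.64 − $566.20 = $3037.44
Local income tax: $3037.44 × 0.0124 = $37.66
Social Security tax: $3603.64 × 0.06 = $216.22
Total deductions = $355.68 + $210.52 + $37.66 + $216.22 = $820.08
Net pay = $3603.64 − $820.08 = $2783.56

$2783.56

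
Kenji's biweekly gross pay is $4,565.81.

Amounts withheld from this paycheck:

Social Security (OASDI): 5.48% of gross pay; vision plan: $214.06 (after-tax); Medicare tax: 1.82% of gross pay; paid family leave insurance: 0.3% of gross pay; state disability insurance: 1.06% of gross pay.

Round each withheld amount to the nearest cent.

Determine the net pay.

$3,956.34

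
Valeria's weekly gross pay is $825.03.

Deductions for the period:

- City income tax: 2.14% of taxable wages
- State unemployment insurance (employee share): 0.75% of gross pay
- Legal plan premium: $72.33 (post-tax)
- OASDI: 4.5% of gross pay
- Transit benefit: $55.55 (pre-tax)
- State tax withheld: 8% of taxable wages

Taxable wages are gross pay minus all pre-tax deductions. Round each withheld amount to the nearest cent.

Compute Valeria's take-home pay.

$575.80

Transit benefit: $55.55
Taxable wages = $825.03 − $55.55 = $769.48
State tax withheld: $769.48 × 0.08 = $61.56
City income tax: $769.48 × 0.0214 = $16.47
OASDI: $825.03 × 0.045 = $37.13
State unemployment insurance (employee share): $825.03 × 0.0075 = $6.19
Legal plan premium: $72.33
Total deductions = $55.55 + $61.56 + $16.47 + $37.13 + $6.19 + $72.33 = $249.23
Net pay = $825.03 − $249.23 = $575.80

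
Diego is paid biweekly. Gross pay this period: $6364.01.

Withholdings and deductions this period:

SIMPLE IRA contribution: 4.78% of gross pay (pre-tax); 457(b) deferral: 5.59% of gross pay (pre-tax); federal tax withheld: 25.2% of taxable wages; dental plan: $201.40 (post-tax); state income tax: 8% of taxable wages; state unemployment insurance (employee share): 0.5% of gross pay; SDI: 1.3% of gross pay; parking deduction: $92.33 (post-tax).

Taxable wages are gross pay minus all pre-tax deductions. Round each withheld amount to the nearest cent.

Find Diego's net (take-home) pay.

$3402.04

457(b) deferral: $6364.01 × 0.0559 = $355.75
SIMPLE IRA contribution: $6364.01 × 0.0478 = $304.20
Pre-tax total = $355.75 + $304.20 = $659.95
Taxable wages = $6364.01 − $659.95 = $5704.06
Federal tax withheld: $5704.06 × 0.252 = $1437.42
State income tax: $5704.06 × 0.08 = $456.32
SDI: $6364.01 × 0.013 = $82.73
State unemployment insurance (employee share): $6364.01 × 0.005 = $31.82
Dental plan: $201.40
Parking deduction: $92.33
Total deductions = $355.75 + $304.20 + $1437.42 + $456.32 + $82.73 + $31.82 + $201.40 + $92.33 = $2961.97
Net pay = $6364.01 − $2961.97 = $3402.04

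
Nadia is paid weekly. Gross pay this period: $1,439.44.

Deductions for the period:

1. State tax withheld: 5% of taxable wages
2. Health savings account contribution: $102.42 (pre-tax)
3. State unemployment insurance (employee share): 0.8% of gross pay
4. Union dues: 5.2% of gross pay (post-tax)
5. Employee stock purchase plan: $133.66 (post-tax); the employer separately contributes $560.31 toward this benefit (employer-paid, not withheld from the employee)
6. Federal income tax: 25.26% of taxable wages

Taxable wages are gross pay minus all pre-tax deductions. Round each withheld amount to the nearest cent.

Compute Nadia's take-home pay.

Health savings account contribution: $102.42
Taxable wages = $1,439.44 − $102.42 = $1,337.02
State tax withheld: $1,337.02 × 0.05 = $66.85
Federal income tax: $1,337.02 × 0.2526 = $337.73
State unemployment insurance (employee share): $1,439.44 × 0.008 = $11.52
Employee stock purchase plan: $133.66
Union dues: $1,439.44 × 0.052 = $74.85
(Employer's $560.31 toward employee stock purchase plan is not withheld from the employee.)
Total deductions = $102.42 + $66.85 + $337.73 + $11.52 + $133.66 + $74.85 = $727.03
Net pay = $1,439.44 − $727.03 = $712.41

$712.41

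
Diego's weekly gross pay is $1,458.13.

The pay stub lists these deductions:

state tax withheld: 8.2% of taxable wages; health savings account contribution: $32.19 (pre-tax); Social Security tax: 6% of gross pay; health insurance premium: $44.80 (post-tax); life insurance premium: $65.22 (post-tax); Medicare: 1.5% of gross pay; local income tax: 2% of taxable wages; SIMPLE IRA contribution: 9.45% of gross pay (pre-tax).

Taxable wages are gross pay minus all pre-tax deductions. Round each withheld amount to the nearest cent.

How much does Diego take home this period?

$937.38

SIMPLE IRA contribution: $1,458.13 × 0.0945 = $137.79
Health savings account contribution: $32.19
Pre-tax total = $137.79 + $32.19 = $169.98
Taxable wages = $1,458.13 − $169.98 = $1,288.15
State tax withheld: $1,288.15 × 0.082 = $105.63
Local income tax: $1,288.15 × 0.02 = $25.76
Medicare: $1,458.13 × 0.015 = $21.87
Social Security tax: $1,458.13 × 0.06 = $87.49
Health insurance premium: $44.80
Life insurance premium: $65.22
Total deductions = $137.79 + $32.19 + $105.63 + $25.76 + $21.87 + $87.49 + $44.80 + $65.22 = $520.75
Net pay = $1,458.13 − $520.75 = $937.38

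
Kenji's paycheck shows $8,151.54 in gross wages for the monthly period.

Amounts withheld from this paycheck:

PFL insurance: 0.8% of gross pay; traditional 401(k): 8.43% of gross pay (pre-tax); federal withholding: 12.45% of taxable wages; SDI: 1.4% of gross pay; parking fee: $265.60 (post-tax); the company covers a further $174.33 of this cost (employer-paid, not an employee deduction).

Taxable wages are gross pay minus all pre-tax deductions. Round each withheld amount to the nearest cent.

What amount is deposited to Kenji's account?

$6,090.13

Traditional 401(k): $8,151.54 × 0.0843 = $687.17
Taxable wages = $8,151.54 − $687.17 = $7,464.37
Federal withholding: $7,464.37 × 0.1245 = $929.31
SDI: $8,151.54 × 0.014 = $114.12
PFL insurance: $8,151.54 × 0.008 = $65.21
Parking fee: $265.60
(Employer's $174.33 toward parking fee is not withheld from the employee.)
Total deductions = $687.17 + $929.31 + $114.12 + $65.21 + $265.60 = $2,061.41
Net pay = $8,151.54 − $2,061.41 = $6,090.13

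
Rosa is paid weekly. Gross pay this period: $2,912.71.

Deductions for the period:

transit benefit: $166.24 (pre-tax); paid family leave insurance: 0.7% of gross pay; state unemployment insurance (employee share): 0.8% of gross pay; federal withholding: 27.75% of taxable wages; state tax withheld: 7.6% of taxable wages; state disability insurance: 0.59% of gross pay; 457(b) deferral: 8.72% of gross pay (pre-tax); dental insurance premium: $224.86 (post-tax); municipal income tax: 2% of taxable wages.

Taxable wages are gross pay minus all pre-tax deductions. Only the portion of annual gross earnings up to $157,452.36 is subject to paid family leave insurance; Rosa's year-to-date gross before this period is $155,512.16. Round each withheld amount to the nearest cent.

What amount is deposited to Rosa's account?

$1,282.62

Transit benefit: $166.24
457(b) deferral: $2,912.71 × 0.0872 = $253.99
Pre-tax total = $166.24 + $253.99 = $420.23
Taxable wages = $2,912.71 − $420.23 = $2,492.48
Federal withholding: $2,492.48 × 0.2775 = $691.66
Municipal income tax: $2,492.48 × 0.02 = $49.85
State tax withheld: $2,492.48 × 0.076 = $189.43
Paid family leave insurance: only $157,452.36 − $155,512.16 = $1,940.20 of this check is subject → $1,940.20 × 0.007 = $13.58
State disability insurance: $2,912.71 × 0.0059 = $17.18
State unemployment insurance (employee share): $2,912.71 × 0.008 = $23.30
Dental insurance premium: $224.86
Total deductions = $166.24 + $253.99 + $691.66 + $49.85 + $189.43 + $13.58 + $17.18 + $23.30 + $224.86 = $1,630.09
Net pay = $2,912.71 − $1,630.09 = $1,282.62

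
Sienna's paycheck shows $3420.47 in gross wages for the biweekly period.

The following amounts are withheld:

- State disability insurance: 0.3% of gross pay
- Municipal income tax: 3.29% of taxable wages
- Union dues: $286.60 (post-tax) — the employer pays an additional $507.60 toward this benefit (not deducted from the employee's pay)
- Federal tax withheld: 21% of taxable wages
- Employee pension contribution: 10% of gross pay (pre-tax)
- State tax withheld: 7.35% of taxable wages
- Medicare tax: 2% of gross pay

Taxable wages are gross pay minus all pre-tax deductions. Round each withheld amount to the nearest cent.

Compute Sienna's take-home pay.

$1739.14

Employee pension contribution: $3420.47 × 0.1 = $342.05
Taxable wages = $3420.47 − $342.05 = $3078.42
Municipal income tax: $3078.42 × 0.0329 = $101.28
Federal tax withheld: $3078.42 × 0.21 = $646.47
State tax withheld: $3078.42 × 0.0735 = $226.26
Medicare tax: $3420.47 × 0.02 = $68.41
State disability insurance: $3420.47 × 0.003 = $10.26
Union dues: $286.60
(Employer's $507.60 toward union dues is not withheld from the employee.)
Total deductions = $342.05 + $101.28 + $646.47 + $226.26 + $68.41 + $10.26 + $286.60 = $1681.33
Net pay = $3420.47 − $1681.33 = $1739.14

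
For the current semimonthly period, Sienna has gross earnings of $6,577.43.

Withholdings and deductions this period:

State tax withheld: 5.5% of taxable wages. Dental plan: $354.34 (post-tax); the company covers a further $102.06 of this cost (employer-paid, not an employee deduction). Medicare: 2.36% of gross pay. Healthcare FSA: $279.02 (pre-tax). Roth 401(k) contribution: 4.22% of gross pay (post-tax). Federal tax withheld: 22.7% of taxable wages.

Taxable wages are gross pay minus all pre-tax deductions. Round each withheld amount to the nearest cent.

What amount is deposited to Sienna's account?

Healthcare FSA: $279.02
Taxable wages = $6,577.43 − $279.02 = $6,298.41
Federal tax withheld: $6,298.41 × 0.227 = $1,429.74
State tax withheld: $6,298.41 × 0.055 = $346.41
Medicare: $6,577.43 × 0.0236 = $155.23
Roth 401(k) contribution: $6,577.43 × 0.0422 = $277.57
Dental plan: $354.34
(Employer's $102.06 toward dental plan is not withheld from the employee.)
Total deductions = $279.02 + $1,429.74 + $346.41 + $155.23 + $277.57 + $354.34 = $2,842.31
Net pay = $6,577.43 − $2,842.31 = $3,735.12

$3,735.12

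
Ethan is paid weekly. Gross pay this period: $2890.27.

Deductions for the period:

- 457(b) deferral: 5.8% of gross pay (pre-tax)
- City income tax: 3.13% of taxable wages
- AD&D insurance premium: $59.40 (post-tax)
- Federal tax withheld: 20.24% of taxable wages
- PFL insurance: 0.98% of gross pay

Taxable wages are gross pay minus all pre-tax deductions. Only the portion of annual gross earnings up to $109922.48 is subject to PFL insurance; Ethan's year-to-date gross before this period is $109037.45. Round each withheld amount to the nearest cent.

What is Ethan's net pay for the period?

$2018.28

457(b) deferral: $2890.27 × 0.058 = $167.64
Taxable wages = $2890.27 − $167.64 = $2722.63
Federal tax withheld: $2722.63 × 0.2024 = $551.06
City income tax: $2722.63 × 0.0313 = $85.22
PFL insurance: only $109922.48 − $109037.45 = $885.03 of this check is subject → $885.03 × 0.0098 = $8.67
AD&D insurance premium: $59.40
Total deductions = $167.64 + $551.06 + $85.22 + $8.67 + $59.40 = $871.99
Net pay = $2890.27 − $871.99 = $2018.28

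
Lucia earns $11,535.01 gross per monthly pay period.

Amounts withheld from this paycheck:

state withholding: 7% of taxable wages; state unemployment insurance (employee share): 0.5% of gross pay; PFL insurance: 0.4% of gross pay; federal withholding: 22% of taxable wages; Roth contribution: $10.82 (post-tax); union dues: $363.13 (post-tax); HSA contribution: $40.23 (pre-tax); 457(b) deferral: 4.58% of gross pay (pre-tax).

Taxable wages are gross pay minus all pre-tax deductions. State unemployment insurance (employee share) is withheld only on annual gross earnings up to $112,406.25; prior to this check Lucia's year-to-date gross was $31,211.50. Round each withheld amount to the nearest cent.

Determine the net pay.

$7,308.43

457(b) deferral: $11,535.01 × 0.0458 = $528.30
HSA contribution: $40.23
Pre-tax total = $528.30 + $40.23 = $568.53
Taxable wages = $11,535.01 − $568.53 = $10,966.48
Federal withholding: $10,966.48 × 0.22 = $2,412.63
State withholding: $10,966.48 × 0.07 = $767.65
PFL insurance: $11,535.01 × 0.004 = $46.14
State unemployment insurance (employee share): cap not yet reached, full $11,535.01 is subject → $11,535.01 × 0.005 = $57.68
Roth contribution: $10.82
Union dues: $363.13
Total deductions = $528.30 + $40.23 + $2,412.63 + $767.65 + $46.14 + $57.68 + $10.82 + $363.13 = $4,226.58
Net pay = $11,535.01 − $4,226.58 = $7,308.43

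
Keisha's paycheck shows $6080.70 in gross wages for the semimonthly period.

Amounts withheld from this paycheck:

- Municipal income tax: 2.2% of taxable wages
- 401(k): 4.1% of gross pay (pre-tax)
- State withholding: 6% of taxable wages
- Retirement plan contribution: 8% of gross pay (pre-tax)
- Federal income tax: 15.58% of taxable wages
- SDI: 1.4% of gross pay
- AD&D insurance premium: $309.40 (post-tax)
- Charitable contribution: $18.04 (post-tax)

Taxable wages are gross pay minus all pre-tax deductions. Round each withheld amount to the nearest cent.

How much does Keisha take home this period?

$3661.33

401(k): $6080.70 × 0.041 = $249.31
Retirement plan contribution: $6080.70 × 0.08 = $486.46
Pre-tax total = $249.31 + $486.46 = $735.77
Taxable wages = $6080.70 − $735.77 = $5344.93
State withholding: $5344.93 × 0.06 = $320.70
Federal income tax: $5344.93 × 0.1558 = $832.74
Municipal income tax: $5344.93 × 0.022 = $117.59
SDI: $6080.70 × 0.014 = $85.13
Charitable contribution: $18.04
AD&D insurance premium: $309.40
Total deductions = $249.31 + $486.46 + $320.70 + $832.74 + $117.59 + $85.13 + $18.04 + $309.40 = $2419.37
Net pay = $6080.70 − $2419.37 = $3661.33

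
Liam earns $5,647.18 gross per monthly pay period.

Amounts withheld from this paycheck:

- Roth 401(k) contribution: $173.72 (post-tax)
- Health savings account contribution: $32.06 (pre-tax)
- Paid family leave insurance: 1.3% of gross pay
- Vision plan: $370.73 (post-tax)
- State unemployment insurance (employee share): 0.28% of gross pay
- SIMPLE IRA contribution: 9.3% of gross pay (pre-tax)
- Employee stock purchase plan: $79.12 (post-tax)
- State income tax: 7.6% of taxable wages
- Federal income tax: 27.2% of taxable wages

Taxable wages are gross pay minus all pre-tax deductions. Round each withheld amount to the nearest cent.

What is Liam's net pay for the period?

$2,605.85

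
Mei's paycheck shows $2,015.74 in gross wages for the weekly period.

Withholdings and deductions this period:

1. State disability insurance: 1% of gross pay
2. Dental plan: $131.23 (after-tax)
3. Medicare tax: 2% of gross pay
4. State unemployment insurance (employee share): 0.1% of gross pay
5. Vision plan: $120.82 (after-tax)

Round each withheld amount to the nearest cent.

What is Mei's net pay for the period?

Medicare tax: $2,015.74 × 0.02 = $40.31
State disability insurance: $2,015.74 × 0.01 = $20.16
State unemployment insurance (employee share): $2,015.74 × 0.001 = $2.02
Vision plan: $120.82
Dental plan: $131.23
Total deductions = $40.31 + $20.16 + $2.02 + $120.82 + $131.23 = $314.54
Net pay = $2,015.74 − $314.54 = $1,701.20

$1,701.20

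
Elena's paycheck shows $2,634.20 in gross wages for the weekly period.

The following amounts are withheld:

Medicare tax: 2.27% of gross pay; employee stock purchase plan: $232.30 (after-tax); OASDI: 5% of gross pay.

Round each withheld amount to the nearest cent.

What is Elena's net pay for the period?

$2,210.39

Medicare tax: $2,634.20 × 0.0227 = $59.80
OASDI: $2,634.20 × 0.05 = $131.71
Employee stock purchase plan: $232.30
Total deductions = $59.80 + $131.71 + $232.30 = $423.81
Net pay = $2,634.20 − $423.81 = $2,210.39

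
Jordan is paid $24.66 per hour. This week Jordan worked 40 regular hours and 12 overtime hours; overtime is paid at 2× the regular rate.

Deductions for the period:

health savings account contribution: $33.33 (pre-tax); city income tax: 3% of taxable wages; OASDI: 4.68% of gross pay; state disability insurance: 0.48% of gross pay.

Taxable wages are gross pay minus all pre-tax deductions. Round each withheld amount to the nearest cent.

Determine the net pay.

Regular pay: 40 × $24.66 = $986.40
Overtime pay: 12 × $24.66 × 2 = $591.84
Gross pay = $986.40 + $591.84 = $1,578.24
Health savings account contribution: $33.33
Taxable wages = $1,578.24 − $33.33 = $1,544.91
City income tax: $1,544.91 × 0.03 = $46.35
State disability insurance: $1,578.24 × 0.0048 = $7.58
OASDI: $1,578.24 × 0.0468 = $73.86
Total deductions = $33.33 + $46.35 + $7.58 + $73.86 = $161.12
Net pay = $1,578.24 − $161.12 = $1,417.12

$1,417.12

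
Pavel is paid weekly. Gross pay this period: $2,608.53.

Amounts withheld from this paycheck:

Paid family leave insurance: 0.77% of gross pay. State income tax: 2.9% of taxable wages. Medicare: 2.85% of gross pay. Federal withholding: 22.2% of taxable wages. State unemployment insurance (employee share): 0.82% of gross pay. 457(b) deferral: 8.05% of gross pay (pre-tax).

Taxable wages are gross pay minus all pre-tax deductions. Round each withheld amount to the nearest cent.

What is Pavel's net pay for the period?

$1,680.68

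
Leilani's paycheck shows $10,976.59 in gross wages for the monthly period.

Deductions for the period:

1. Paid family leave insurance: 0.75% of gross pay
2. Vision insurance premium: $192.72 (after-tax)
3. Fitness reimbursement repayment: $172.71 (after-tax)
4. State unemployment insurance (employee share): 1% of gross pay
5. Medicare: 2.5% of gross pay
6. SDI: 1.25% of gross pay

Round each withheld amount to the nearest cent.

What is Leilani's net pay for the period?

Medicare: $10,976.59 × 0.025 = $274.41
State unemployment insurance (employee share): $10,976.59 × 0.01 = $109.77
SDI: $10,976.59 × 0.0125 = $137.21
Paid family leave insurance: $10,976.59 × 0.0075 = $82.32
Fitness reimbursement repayment: $172.71
Vision insurance premium: $192.72
Total deductions = $274.41 + $109.77 + $137.21 + $82.32 + $172.71 + $192.72 = $969.14
Net pay = $10,976.59 − $969.14 = $10,007.45

$10,007.45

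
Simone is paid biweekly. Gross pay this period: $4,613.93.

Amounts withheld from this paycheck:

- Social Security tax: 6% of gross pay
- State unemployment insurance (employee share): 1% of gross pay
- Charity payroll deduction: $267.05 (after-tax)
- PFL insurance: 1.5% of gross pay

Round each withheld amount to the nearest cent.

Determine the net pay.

State unemployment insurance (employee share): $4,613.93 × 0.01 = $46.14
PFL insurance: $4,613.93 × 0.015 = $69.21
Social Security tax: $4,613.93 × 0.06 = $276.84
Charity payroll deduction: $267.05
Total deductions = $46.14 + $69.21 + $276.84 + $267.05 = $659.24
Net pay = $4,613.93 − $659.24 = $3,954.69

$3,954.69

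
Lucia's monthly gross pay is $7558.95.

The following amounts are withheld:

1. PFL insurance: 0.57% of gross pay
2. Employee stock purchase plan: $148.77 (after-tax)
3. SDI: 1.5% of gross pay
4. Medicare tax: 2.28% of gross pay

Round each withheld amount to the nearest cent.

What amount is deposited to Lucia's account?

PFL insurance: $7558.95 × 0.0057 = $43.09
Medicare tax: $7558.95 × 0.0228 = $172.34
SDI: $7558.95 × 0.015 = $113.38
Employee stock purchase plan: $148.77
Total deductions = $43.09 + $172.34 + $113.38 + $148.77 = $477.58
Net pay = $7558.95 − $477.58 = $7081.37

$7081.37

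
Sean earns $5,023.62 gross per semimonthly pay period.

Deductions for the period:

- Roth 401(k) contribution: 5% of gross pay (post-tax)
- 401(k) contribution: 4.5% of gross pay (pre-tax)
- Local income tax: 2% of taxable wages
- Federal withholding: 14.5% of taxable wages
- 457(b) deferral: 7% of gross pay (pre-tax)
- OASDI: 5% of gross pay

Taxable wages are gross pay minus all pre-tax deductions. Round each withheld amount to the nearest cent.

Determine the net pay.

$3,209.97

457(b) deferral: $5,023.62 × 0.07 = $351.65
401(k) contribution: $5,023.62 × 0.045 = $226.06
Pre-tax total = $351.65 + $226.06 = $577.71
Taxable wages = $5,023.62 − $577.71 = $4,445.91
Local income tax: $4,445.91 × 0.02 = $88.92
Federal withholding: $4,445.91 × 0.145 = $644.66
OASDI: $5,023.62 × 0.05 = $251.18
Roth 401(k) contribution: $5,023.62 × 0.05 = $251.18
Total deductions = $351.65 + $226.06 + $88.92 + $644.66 + $251.18 + $251.18 = $1,813.65
Net pay = $5,023.62 − $1,813.65 = $3,209.97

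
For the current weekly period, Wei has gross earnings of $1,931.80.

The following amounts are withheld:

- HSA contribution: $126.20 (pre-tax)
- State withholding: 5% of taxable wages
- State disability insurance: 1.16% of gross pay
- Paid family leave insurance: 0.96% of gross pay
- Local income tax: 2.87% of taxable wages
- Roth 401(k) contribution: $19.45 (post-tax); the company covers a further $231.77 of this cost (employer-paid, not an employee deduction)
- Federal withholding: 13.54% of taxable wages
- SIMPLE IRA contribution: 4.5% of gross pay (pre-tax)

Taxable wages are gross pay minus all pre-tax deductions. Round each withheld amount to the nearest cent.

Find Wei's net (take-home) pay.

SIMPLE IRA contribution: $1,931.80 × 0.045 = $86.93
HSA contribution: $126.20
Pre-tax total = $86.93 + $126.20 = $213.13
Taxable wages = $1,931.80 − $213.13 = $1,718.67
Federal withholding: $1,718.67 × 0.1354 = $232.71
Local income tax: $1,718.67 × 0.0287 = $49.33
State withholding: $1,718.67 × 0.05 = $85.93
State disability insurance: $1,931.80 × 0.0116 = $22.41
Paid family leave insurance: $1,931.80 × 0.0096 = $18.55
Roth 401(k) contribution: $19.45
(Employer's $231.77 toward Roth 401(k) contribution is not withheld from the employee.)
Total deductions = $86.93 + $126.20 + $232.71 + $49.33 + $85.93 + $22.41 + $18.55 + $19.45 = $641.51
Net pay = $1,931.80 − $641.51 = $1,290.29

$1,290.29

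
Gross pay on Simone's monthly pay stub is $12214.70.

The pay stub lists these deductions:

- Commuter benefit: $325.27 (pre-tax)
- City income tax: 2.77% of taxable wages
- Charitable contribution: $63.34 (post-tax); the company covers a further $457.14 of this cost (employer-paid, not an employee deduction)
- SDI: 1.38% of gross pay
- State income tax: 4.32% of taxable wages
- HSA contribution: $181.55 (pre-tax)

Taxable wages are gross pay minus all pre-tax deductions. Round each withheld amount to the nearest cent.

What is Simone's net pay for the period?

$10645.89

HSA contribution: $181.55
Commuter benefit: $325.27
Pre-tax total = $181.55 + $325.27 = $506.82
Taxable wages = $12214.70 − $506.82 = $11707.88
City income tax: $11707.88 × 0.0277 = $324.31
State income tax: $11707.88 × 0.0432 = $505.78
SDI: $12214.70 × 0.0138 = $168.56
Charitable contribution: $63.34
(Employer's $457.14 toward charitable contribution is not withheld from the employee.)
Total deductions = $181.55 + $325.27 + $324.31 + $505.78 + $168.56 + $63.34 = $1568.81
Net pay = $12214.70 − $1568.81 = $10645.89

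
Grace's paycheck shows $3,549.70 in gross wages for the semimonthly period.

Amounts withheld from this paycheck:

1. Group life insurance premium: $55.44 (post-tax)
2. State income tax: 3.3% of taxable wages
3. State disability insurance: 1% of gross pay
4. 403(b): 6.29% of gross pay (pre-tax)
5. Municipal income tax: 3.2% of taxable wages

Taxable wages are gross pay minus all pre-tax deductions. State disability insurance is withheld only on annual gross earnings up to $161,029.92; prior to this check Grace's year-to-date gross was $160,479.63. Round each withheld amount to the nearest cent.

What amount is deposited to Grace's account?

$3,049.26

403(b): $3,549.70 × 0.0629 = $223.28
Taxable wages = $3,549.70 − $223.28 = $3,326.42
Municipal income tax: $3,326.42 × 0.032 = $106.45
State income tax: $3,326.42 × 0.033 = $109.77
State disability insurance: only $161,029.92 − $160,479.63 = $550.29 of this check is subject → $550.29 × 0.01 = $5.50
Group life insurance premium: $55.44
Total deductions = $223.28 + $106.45 + $109.77 + $5.50 + $55.44 = $500.44
Net pay = $3,549.70 − $500.44 = $3,049.26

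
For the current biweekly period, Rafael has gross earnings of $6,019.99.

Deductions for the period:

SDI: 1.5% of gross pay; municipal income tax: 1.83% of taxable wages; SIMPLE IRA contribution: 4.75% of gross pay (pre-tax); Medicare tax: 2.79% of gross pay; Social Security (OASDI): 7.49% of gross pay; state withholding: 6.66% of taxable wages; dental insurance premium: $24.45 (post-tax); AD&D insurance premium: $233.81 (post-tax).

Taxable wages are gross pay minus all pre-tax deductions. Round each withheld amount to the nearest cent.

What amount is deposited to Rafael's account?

$4,279.80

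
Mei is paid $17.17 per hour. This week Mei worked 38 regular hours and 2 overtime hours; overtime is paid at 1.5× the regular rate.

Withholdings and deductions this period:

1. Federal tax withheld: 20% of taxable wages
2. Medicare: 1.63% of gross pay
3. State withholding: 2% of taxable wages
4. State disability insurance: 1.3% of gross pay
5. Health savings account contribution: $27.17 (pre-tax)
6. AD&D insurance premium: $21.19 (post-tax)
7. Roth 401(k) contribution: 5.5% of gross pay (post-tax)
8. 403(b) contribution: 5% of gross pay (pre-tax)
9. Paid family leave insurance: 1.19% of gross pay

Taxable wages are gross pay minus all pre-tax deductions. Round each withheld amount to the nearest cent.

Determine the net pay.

Regular pay: 38 × $17.17 = $652.46
Overtime pay: 2 × $17.17 × 1.5 = $51.51
Gross pay = $652.46 + $51.51 = $703.97
403(b) contribution: $703.97 × 0.05 = $35.20
Health savings account contribution: $27.17
Pre-tax total = $35.20 + $27.17 = $62.37
Taxable wages = $703.97 − $62.37 = $641.60
Federal tax withheld: $641.60 × 0.2 = $128.32
State withholding: $641.60 × 0.02 = $12.83
State disability insurance: $703.97 × 0.013 = $9.15
Paid family leave insurance: $703.97 × 0.0119 = $8.38
Medicare: $703.97 × 0.0163 = $11.47
AD&D insurance premium: $21.19
Roth 401(k) contribution: $703.97 × 0.055 = $38.72
Total deductions = $35.20 + $27.17 + $128.32 + $12.83 + $9.15 + $8.38 + $11.47 + $21.19 + $38.72 = $292.43
Net pay = $703.97 − $292.43 = $411.54

$411.54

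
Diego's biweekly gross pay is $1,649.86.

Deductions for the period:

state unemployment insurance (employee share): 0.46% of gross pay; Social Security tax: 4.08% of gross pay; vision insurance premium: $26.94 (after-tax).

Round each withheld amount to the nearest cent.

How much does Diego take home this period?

$1,548.02

State unemployment insurance (employee share): $1,649.86 × 0.0046 = $7.59
Social Security tax: $1,649.86 × 0.0408 = $67.31
Vision insurance premium: $26.94
Total deductions = $7.59 + $67.31 + $26.94 = $101.84
Net pay = $1,649.86 − $101.84 = $1,548.02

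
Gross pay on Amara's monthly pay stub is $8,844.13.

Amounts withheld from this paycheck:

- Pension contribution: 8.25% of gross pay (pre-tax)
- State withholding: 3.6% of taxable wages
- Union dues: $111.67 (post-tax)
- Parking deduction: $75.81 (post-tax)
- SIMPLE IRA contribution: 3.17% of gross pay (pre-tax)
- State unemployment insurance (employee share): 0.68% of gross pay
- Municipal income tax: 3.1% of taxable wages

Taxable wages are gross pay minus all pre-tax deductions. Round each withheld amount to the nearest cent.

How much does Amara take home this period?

$7,061.62

Pension contribution: $8,844.13 × 0.0825 = $729.64
SIMPLE IRA contribution: $8,844.13 × 0.0317 = $280.36
Pre-tax total = $729.64 + $280.36 = $1,010.00
Taxable wages = $8,844.13 − $1,010.00 = $7,834.13
Municipal income tax: $7,834.13 × 0.031 = $242.86
State withholding: $7,834.13 × 0.036 = $282.03
State unemployment insurance (employee share): $8,844.13 × 0.0068 = $60.14
Parking deduction: $75.81
Union dues: $111.67
Total deductions = $729.64 + $280.36 + $242.86 + $282.03 + $60.14 + $75.81 + $111.67 = $1,782.51
Net pay = $8,844.13 − $1,782.51 = $7,061.62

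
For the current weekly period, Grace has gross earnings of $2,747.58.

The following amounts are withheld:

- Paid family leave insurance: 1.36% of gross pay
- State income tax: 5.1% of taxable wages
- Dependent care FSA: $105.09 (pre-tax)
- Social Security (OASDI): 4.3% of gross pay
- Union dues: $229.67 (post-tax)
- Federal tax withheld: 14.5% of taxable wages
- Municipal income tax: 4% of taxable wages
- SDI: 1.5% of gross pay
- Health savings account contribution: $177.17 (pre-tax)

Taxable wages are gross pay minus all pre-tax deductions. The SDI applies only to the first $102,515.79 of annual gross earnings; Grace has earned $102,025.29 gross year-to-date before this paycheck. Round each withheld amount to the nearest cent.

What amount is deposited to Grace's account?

Health savings account contribution: $177.17
Dependent care FSA: $105.09
Pre-tax total = $177.17 + $105.09 = $282.26
Taxable wages = $2,747.58 − $282.26 = $2,465.32
Federal tax withheld: $2,465.32 × 0.145 = $357.47
Municipal income tax: $2,465.32 × 0.04 = $98.61
State income tax: $2,465.32 × 0.051 = $125.73
Paid family leave insurance: $2,747.58 × 0.0136 = $37.37
SDI: only $102,515.79 − $102,025.29 = $490.50 of this check is subject → $490.50 × 0.015 = $7.36
Social Security (OASDI): $2,747.58 × 0.043 = $118.15
Union dues: $229.67
Total deductions = $177.17 + $105.09 + $357.47 + $98.61 + $125.73 + $37.37 + $7.36 + $118.15 + $229.67 = $1,256.62
Net pay = $2,747.58 − $1,256.62 = $1,490.96

$1,490.96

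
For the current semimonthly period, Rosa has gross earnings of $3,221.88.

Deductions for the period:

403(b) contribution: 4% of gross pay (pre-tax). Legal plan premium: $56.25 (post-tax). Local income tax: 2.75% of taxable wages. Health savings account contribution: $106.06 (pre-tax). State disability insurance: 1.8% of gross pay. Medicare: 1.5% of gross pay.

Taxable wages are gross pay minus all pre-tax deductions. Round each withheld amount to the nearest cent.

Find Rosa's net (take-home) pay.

Health savings account contribution: $106.06
403(b) contribution: $3,221.88 × 0.04 = $128.88
Pre-tax total = $106.06 + $128.88 = $234.94
Taxable wages = $3,221.88 − $234.94 = $2,986.94
Local income tax: $2,986.94 × 0.0275 = $82.14
State disability insurance: $3,221.88 × 0.018 = $57.99
Medicare: $3,221.88 × 0.015 = $48.33
Legal plan premium: $56.25
Total deductions = $106.06 + $128.88 + $82.14 + $57.99 + $48.33 + $56.25 = $479.65
Net pay = $3,221.88 − $479.65 = $2,742.23

$2,742.23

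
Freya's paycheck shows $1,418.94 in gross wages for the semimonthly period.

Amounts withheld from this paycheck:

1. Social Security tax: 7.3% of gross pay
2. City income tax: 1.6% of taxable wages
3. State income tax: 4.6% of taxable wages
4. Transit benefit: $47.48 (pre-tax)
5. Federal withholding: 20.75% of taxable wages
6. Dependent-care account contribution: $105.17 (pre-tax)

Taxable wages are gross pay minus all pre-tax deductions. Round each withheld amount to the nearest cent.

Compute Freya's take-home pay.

$821.44

Dependent-care account contribution: $105.17
Transit benefit: $47.48
Pre-tax total = $105.17 + $47.48 = $152.65
Taxable wages = $1,418.94 − $152.65 = $1,266.29
Federal withholding: $1,266.29 × 0.2075 = $262.76
City income tax: $1,266.29 × 0.016 = $20.26
State income tax: $1,266.29 × 0.046 = $58.25
Social Security tax: $1,418.94 × 0.073 = $103.58
Total deductions = $105.17 + $47.48 + $262.76 + $20.26 + $58.25 + $103.58 = $597.50
Net pay = $1,418.94 − $597.50 = $821.44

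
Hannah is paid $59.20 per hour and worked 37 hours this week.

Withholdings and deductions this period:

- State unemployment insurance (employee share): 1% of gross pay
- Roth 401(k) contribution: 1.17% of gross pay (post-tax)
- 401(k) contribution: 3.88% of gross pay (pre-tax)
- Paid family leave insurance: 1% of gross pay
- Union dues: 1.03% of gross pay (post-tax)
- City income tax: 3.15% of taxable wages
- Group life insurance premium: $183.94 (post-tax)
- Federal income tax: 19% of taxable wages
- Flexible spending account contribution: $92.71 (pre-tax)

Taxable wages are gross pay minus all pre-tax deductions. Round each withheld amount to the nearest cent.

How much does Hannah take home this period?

Gross pay: 37 × $59.20 = $2,190.40
Flexible spending account contribution: $92.71
401(k) contribution: $2,190.40 × 0.0388 = $84.99
Pre-tax total = $92.71 + $84.99 = $177.70
Taxable wages = $2,190.40 − $177.70 = $2,012.70
Federal income tax: $2,012.70 × 0.19 = $382.41
City income tax: $2,012.70 × 0.0315 = $63.40
State unemployment insurance (employee share): $2,190.40 × 0.01 = $21.90
Paid family leave insurance: $2,190.40 × 0.01 = $21.90
Roth 401(k) contribution: $2,190.40 × 0.0117 = $25.63
Union dues: $2,190.40 × 0.0103 = $22.56
Group life insurance premium: $183.94
Total deductions = $92.71 + $84.99 + $382.41 + $63.40 + $21.90 + $21.90 + $25.63 + $22.56 + $183.94 = $899.44
Net pay = $2,190.40 − $899.44 = $1,290.96

$1,290.96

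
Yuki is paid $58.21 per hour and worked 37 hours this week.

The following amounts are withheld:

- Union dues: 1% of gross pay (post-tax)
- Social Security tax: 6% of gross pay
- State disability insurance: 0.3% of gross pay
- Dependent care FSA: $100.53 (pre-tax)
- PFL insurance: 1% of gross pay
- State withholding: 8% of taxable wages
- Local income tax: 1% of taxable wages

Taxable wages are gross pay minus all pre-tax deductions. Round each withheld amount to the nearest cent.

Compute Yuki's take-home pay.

Gross pay: 37 × $58.21 = $2,153.77
Dependent care FSA: $100.53
Taxable wages = $2,153.77 − $100.53 = $2,053.24
State withholding: $2,053.24 × 0.08 = $164.26
Local income tax: $2,053.24 × 0.01 = $20.53
PFL insurance: $2,153.77 × 0.01 = $21.54
State disability insurance: $2,153.77 × 0.003 = $6.46
Social Security tax: $2,153.77 × 0.06 = $129.23
Union dues: $2,153.77 × 0.01 = $21.54
Total deductions = $100.53 + $164.26 + $20.53 + $21.54 + $6.46 + $129.23 + $21.54 = $464.09
Net pay = $2,153.77 − $464.09 = $1,689.68

$1,689.68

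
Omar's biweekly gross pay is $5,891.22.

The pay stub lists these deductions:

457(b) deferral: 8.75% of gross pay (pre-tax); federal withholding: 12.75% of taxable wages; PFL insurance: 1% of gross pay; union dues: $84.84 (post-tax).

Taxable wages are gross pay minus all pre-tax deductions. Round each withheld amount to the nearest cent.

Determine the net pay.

$4,546.58

457(b) deferral: $5,891.22 × 0.0875 = $515.48
Taxable wages = $5,891.22 − $515.48 = $5,375.74
Federal withholding: $5,375.74 × 0.1275 = $685.41
PFL insurance: $5,891.22 × 0.01 = $58.91
Union dues: $84.84
Total deductions = $515.48 + $685.41 + $58.91 + $84.84 = $1,344.64
Net pay = $5,891.22 − $1,344.64 = $4,546.58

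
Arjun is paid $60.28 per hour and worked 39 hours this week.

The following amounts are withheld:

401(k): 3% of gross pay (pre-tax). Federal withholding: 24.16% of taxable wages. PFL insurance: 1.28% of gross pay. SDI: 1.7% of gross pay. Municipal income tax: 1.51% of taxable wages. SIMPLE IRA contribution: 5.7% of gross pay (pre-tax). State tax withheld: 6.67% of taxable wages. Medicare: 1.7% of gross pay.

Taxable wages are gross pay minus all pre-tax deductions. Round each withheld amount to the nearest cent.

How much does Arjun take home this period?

$1,342.22

Gross pay: 39 × $60.28 = $2,350.92
SIMPLE IRA contribution: $2,350.92 × 0.057 = $134.00
401(k): $2,350.92 × 0.03 = $70.53
Pre-tax total = $134.00 + $70.53 = $204.53
Taxable wages = $2,350.92 − $204.53 = $2,146.39
Municipal income tax: $2,146.39 × 0.0151 = $32.41
Federal withholding: $2,146.39 × 0.2416 = $518.57
State tax withheld: $2,146.39 × 0.0667 = $143.16
SDI: $2,350.92 × 0.017 = $39.97
PFL insurance: $2,350.92 × 0.0128 = $30.09
Medicare: $2,350.92 × 0.017 = $39.97
Total deductions = $134.00 + $70.53 + $32.41 + $518.57 + $143.16 + $39.97 + $30.09 + $39.97 = $1,008.70
Net pay = $2,350.92 − $1,008.70 = $1,342.22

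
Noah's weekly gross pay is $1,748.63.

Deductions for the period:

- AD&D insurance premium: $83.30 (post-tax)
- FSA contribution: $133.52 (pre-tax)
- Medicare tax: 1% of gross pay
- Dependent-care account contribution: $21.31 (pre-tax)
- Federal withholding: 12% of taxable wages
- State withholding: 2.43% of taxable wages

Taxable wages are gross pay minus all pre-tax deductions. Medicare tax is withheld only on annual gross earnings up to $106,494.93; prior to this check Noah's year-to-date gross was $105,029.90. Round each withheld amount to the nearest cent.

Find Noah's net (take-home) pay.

$1,265.86

FSA contribution: $133.52
Dependent-care account contribution: $21.31
Pre-tax total = $133.52 + $21.31 = $154.83
Taxable wages = $1,748.63 − $154.83 = $1,593.80
Federal withholding: $1,593.80 × 0.12 = $191.26
State withholding: $1,593.80 × 0.0243 = $38.73
Medicare tax: only $106,494.93 − $105,029.90 = $1,465.03 of this check is subject → $1,465.03 × 0.01 = $14.65
AD&D insurance premium: $83.30
Total deductions = $133.52 + $21.31 + $191.26 + $38.73 + $14.65 + $83.30 = $482.77
Net pay = $1,748.63 − $482.77 = $1,265.86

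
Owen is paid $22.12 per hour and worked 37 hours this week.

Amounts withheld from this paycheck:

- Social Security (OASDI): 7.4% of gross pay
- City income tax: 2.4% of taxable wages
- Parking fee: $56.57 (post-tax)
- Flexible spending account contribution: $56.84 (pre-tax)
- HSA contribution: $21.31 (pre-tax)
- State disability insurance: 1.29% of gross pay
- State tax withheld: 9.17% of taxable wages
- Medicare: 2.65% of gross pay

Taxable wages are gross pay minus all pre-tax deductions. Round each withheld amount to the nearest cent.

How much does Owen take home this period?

$505.26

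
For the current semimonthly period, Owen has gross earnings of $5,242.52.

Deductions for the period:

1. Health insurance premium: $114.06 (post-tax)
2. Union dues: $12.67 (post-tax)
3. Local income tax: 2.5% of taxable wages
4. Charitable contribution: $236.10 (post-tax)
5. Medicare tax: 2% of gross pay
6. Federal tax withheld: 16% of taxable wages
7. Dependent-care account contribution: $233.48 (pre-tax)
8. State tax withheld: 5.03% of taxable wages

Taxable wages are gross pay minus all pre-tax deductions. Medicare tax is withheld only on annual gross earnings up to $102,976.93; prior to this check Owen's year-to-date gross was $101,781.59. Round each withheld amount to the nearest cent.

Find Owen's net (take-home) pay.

Dependent-care account contribution: $233.48
Taxable wages = $5,242.52 − $233.48 = $5,009.04
State tax withheld: $5,009.04 × 0.0503 = $251.95
Federal tax withheld: $5,009.04 × 0.16 = $801.45
Local income tax: $5,009.04 × 0.025 = $125.23
Medicare tax: only $102,976.93 − $101,781.59 = $1,195.34 of this check is subject → $1,195.34 × 0.02 = $23.91
Charitable contribution: $236.10
Union dues: $12.67
Health insurance premium: $114.06
Total deductions = $233.48 + $251.95 + $801.45 + $125.23 + $23.91 + $236.10 + $12.67 + $114.06 = $1,798.85
Net pay = $5,242.52 − $1,798.85 = $3,443.67

$3,443.67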